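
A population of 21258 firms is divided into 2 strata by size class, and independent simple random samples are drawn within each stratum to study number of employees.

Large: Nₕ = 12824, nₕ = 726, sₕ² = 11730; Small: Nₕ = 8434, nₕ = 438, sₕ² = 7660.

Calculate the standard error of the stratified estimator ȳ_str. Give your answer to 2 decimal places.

2.86

Var(ȳ_str) = Σₕ Wₕ²(1 − fₕ)sₕ²/nₕ with Wₕ = Nₕ/N, N = 21258.
Large: Wₕ = 0.60325525; term = 0.60325525²·(1 − 0.05661260)·11730/726 = 5.5469426.
Small: Wₕ = 0.39674475; term = 0.39674475²·(1 − 0.05193265)·7660/438 = 2.6098541.
Sum = 8.1567967.
SE = √(8.1567967) = 2.86.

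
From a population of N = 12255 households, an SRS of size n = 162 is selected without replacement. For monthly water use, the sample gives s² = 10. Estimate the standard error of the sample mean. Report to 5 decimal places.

0.24680

Under SRS without replacement, Var(ȳ) = (1 − f)·s²/n with f = n/N = 162/12255 = 0.01321909.
Var(ȳ) = (1 − 0.01321909)·10/162 = 0.98678091·0.061728395 = 0.060912402.
SE(ȳ) = √(0.060912402) = 0.24680.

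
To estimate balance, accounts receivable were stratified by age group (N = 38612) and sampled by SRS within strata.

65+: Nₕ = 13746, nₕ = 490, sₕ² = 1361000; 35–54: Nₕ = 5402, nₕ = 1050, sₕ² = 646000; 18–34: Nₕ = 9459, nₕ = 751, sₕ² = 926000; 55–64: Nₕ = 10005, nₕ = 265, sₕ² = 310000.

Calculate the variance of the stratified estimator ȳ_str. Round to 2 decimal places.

493.76

Var(ȳ_str) = Σₕ Wₕ²(1 − fₕ)sₕ²/nₕ with Wₕ = Nₕ/N, N = 38612.
65+: Wₕ = 0.35600332; term = 0.35600332²·(1 − 0.03564673)·1361000/490 = 339.47382.
35–54: Wₕ = 0.13990469; term = 0.13990469²·(1 − 0.19437245)·646000/1050 = 9.7015715.
18–34: Wₕ = 0.24497566; term = 0.24497566²·(1 − 0.07939528)·926000/751 = 68.122425.
55–64: Wₕ = 0.25911634; term = 0.25911634²·(1 − 0.02648676)·310000/265 = 76.462285.
Sum = 493.7601.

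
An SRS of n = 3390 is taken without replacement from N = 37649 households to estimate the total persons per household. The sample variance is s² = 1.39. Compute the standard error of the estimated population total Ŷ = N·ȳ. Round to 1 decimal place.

727.2

Var(Ŷ) = N²·Var(ȳ) = N²·(1 − n/N)·s²/n.
f = 3390/37649 = 0.09004223; Var(ȳ) = 0.90995777·1.39/3390 = 3.7310953 × 10^-4.
Var(Ŷ) = 37649² · (3.7310953 × 10^-4) = 528863.06.
SE(Ŷ) = √(528863.06) = 727.2.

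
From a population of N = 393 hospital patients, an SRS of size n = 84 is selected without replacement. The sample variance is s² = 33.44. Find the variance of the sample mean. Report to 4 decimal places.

0.3130

Under SRS without replacement, Var(ȳ) = (1 − f)·s²/n with f = n/N = 84/393 = 0.21374046.
Var(ȳ) = (1 − 0.21374046)·33.44/84 = 0.78625954·0.39809524 = 0.31300618.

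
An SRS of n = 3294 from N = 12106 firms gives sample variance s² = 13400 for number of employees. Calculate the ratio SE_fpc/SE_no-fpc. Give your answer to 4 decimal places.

0.8532

f = n/N = 3294/12106 = 0.27209648.
SE_no-fpc = √(s²/n) = 2.016929; SE_fpc = √((1−f)s²/n) = 1.7207886.
Ratio = √(1−f) = 0.85317262.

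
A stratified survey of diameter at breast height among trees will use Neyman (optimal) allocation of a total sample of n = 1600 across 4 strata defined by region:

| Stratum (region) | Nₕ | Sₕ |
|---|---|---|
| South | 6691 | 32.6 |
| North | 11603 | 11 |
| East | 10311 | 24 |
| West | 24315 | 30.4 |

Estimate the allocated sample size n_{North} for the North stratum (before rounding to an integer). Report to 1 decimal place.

Neyman allocation: nₕ = n·NₕSₕ / Σⱼ NⱼSⱼ.
Σ NⱼSⱼ = 6691·32.6 + 11603·11 + 10311·24 + 24315·30.4 = 1.3323996 × 10^6.
n_{North} = 1600·11603·11 / (1.3323996 × 10^6) = 153.3.

153.3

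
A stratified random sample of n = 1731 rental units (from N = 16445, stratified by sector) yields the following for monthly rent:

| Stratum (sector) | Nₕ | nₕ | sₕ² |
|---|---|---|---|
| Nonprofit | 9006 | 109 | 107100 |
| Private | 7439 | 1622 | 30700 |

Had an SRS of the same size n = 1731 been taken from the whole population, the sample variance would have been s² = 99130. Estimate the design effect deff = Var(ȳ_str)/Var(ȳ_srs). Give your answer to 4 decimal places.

5.7406

Var(ȳ_str) = Σ Wₕ²(1−fₕ)sₕ²/nₕ with Wₕ = Nₕ/16445:
  Nonprofit: (9006/16445)²·(1−109/9006)·107100/109 = 291.11913
  Private: (7439/16445)²·(1−1622/7439)·30700/1622 = 3.0285405
  → Var(ȳ_str) = 294.14767.
Var(ȳ_srs) = (1 − 1731/16445)·99130/1731 = 51.239503.
deff = 294.14767 / 51.239503 = 5.7406.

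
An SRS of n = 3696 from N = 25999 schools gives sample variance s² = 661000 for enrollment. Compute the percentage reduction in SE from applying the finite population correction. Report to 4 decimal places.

7.3803

f = n/N = 3696/25999 = 0.14215931.
SE_no-fpc = √(s²/n) = 13.373182; SE_fpc = √((1−f)s²/n) = 12.386199.
Ratio = √(1−f) = 0.92619689. Reduction = 100·(1 − 0.92619689) = 7.3803%.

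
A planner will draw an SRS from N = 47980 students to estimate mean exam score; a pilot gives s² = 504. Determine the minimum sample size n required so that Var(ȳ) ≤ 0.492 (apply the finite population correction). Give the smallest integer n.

1003

Without fpc, n₀ = s²/D = 504/0.492 = 1024.3902.
With fpc, (1 − n/N)·s²/n ≤ D requires n ≥ n₀/(1 + n₀/N) = 1024.3902/(1 + 1024.3902/47980) = 1002.9763.
Rounding up, n = 1003.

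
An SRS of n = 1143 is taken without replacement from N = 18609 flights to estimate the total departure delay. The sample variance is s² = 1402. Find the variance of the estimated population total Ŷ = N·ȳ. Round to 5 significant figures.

Var(Ŷ) = N²·Var(ȳ) = N²·(1 − n/N)·s²/n.
f = 1143/18609 = 0.06142189; Var(ȳ) = 0.93857811·1402/1143 = 1.1512568.
Var(Ŷ) = 18609² · 1.1512568 = 3.9867434 × 10^8.

3.9867 × 10^8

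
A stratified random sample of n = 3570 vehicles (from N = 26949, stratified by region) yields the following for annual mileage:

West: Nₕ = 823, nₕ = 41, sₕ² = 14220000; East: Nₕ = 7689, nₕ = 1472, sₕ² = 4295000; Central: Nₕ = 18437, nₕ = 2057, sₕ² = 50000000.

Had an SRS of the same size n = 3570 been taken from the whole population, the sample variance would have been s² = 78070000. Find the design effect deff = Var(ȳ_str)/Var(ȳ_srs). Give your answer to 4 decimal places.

Var(ȳ_str) = Σ Wₕ²(1−fₕ)sₕ²/nₕ with Wₕ = Nₕ/26949:
  West: (823/26949)²·(1−41/823)·14220000/41 = 307.35269
  East: (7689/26949)²·(1−1472/7689)·4295000/1472 = 192.05286
  Central: (18437/26949)²·(1−2057/18437)·50000000/2057 = 10107.752
  → Var(ȳ_str) = 10607.158.
Var(ȳ_srs) = (1 − 3570/26949)·78070000/3570 = 18971.394.
deff = 10607.158 / 18971.394 = 0.5591.

0.5591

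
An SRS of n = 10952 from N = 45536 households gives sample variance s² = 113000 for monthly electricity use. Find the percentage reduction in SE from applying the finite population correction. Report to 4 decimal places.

f = n/N = 10952/45536 = 0.24051300.
SE_no-fpc = √(s²/n) = 3.2121255; SE_fpc = √((1−f)s²/n) = 2.7993208.
Ratio = √(1−f) = 0.87148551. Reduction = 100·(1 − 0.87148551) = 12.8514%.

12.8514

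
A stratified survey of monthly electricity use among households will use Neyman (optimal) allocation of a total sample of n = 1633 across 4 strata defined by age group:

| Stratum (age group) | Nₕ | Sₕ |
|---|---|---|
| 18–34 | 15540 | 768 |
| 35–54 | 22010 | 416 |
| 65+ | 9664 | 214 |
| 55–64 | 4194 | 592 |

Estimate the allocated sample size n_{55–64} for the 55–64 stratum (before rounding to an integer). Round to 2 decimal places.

Neyman allocation: nₕ = n·NₕSₕ / Σⱼ NⱼSⱼ.
Σ NⱼSⱼ = 15540·768 + 22010·416 + 9664·214 + 4194·592 = 2.5641824 × 10^7.
n_{55–64} = 1633·4194·592 / (2.5641824 × 10^7) = 158.12.

158.12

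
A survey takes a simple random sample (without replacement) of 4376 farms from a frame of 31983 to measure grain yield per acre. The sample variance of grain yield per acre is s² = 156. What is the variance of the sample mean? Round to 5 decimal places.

0.03077

Under SRS without replacement, Var(ȳ) = (1 − f)·s²/n with f = n/N = 4376/31983 = 0.13682269.
Var(ȳ) = (1 − 0.13682269)·156/4376 = 0.86317731·0.035648995 = 0.030771403.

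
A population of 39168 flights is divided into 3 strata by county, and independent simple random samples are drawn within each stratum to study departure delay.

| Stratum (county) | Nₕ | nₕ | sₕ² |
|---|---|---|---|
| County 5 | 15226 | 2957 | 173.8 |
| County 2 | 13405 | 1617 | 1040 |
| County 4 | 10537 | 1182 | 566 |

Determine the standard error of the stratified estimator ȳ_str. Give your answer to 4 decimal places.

Var(ȳ_str) = Σₕ Wₕ²(1 − fₕ)sₕ²/nₕ with Wₕ = Nₕ/N, N = 39168.
County 5: Wₕ = 0.38873570; term = 0.38873570²·(1 − 0.19420728)·173.8/2957 = 0.0071569939.
County 2: Wₕ = 0.34224367; term = 0.34224367²·(1 − 0.12062663)·1040/1617 = 0.066247192.
County 4: Wₕ = 0.26902063; term = 0.26902063²·(1 − 0.11217614)·566/1182 = 0.030767835.
Sum = 0.10417202.
SE = √(0.10417202) = 0.3228.

0.3228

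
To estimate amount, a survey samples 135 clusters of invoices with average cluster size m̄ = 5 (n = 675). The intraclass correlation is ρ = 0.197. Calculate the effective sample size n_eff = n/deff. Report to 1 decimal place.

377.5

deff = 1 + (5 − 1)·0.197 = 1 + 0.788 = 1.788.
n_eff = 675 / 1.788 = 377.5.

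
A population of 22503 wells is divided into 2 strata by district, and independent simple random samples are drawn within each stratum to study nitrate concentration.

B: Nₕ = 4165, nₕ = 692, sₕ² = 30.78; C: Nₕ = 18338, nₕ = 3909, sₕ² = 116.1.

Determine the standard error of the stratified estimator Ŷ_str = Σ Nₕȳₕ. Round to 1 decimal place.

Var(Ŷ_str) = Σₕ Nₕ²(1 − fₕ)sₕ²/nₕ.
B: 4165²·(1 − 692/4165)·30.78/692 = 643401.86.
C: 18338²·(1 − 3909/18338)·116.1/3909 = 7.8587731 × 10^6.
Sum = 8.502175 × 10^6.
SE = √(8.502175 × 10^6) = 2915.8.

2915.8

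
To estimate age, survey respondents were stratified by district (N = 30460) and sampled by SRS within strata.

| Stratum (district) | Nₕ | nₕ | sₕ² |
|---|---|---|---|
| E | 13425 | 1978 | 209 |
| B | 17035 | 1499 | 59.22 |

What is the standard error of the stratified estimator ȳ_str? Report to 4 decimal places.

0.1696

Var(ȳ_str) = Σₕ Wₕ²(1 − fₕ)sₕ²/nₕ with Wₕ = Nₕ/N, N = 30460.
E: Wₕ = 0.44074196; term = 0.44074196²·(1 − 0.14733706)·209/1978 = 0.017501134.
B: Wₕ = 0.55925804; term = 0.55925804²·(1 − 0.08799530)·59.22/1499 = 0.011269076.
Sum = 0.02877021.
SE = √(0.02877021) = 0.1696.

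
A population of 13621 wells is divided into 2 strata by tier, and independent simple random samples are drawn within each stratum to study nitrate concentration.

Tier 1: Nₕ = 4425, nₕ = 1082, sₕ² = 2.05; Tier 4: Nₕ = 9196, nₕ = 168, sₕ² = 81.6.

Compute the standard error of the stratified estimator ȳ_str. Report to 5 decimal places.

Var(ȳ_str) = Σₕ Wₕ²(1 − fₕ)sₕ²/nₕ with Wₕ = Nₕ/N, N = 13621.
Tier 1: Wₕ = 0.32486602; term = 0.32486602²·(1 − 0.24451977)·2.05/1082 = 1.5106306 × 10^-4.
Tier 4: Wₕ = 0.67513398; term = 0.67513398²·(1 − 0.01826881)·81.6/168 = 0.21734688.
Sum = 0.21749794.
SE = √(0.21749794) = 0.46637.

0.46637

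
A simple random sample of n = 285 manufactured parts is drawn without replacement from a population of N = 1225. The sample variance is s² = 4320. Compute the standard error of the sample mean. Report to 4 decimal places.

3.4105

Under SRS without replacement, Var(ȳ) = (1 − f)·s²/n with f = n/N = 285/1225 = 0.23265306.
Var(ȳ) = (1 − 0.23265306)·4320/285 = 0.76734694·15.157895 = 11.631364.
SE(ȳ) = √(11.631364) = 3.4105.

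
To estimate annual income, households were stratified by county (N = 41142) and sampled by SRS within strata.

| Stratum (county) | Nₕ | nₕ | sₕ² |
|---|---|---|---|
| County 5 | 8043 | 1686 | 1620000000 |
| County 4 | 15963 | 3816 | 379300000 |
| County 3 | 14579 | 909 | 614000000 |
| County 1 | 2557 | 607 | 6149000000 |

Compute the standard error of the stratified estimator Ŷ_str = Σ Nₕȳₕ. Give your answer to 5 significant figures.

1.5923 × 10^7

Var(Ŷ_str) = Σₕ Nₕ²(1 − fₕ)sₕ²/nₕ.
County 5: 8043²·(1 − 1686/8043)·1620000000/1686 = 4.9127846 × 10^13.
County 4: 15963²·(1 − 3816/15963)·379300000/3816 = 1.9273386 × 10^13.
County 3: 14579²·(1 − 909/14579)·614000000/909 = 1.3461726 × 10^14.
County 1: 2557²·(1 − 607/2557)·6149000000/607 = 5.0510439 × 10^13.
Sum = 2.5352893 × 10^14.
SE = √(2.5352893 × 10^14) = 1.5923 × 10^7.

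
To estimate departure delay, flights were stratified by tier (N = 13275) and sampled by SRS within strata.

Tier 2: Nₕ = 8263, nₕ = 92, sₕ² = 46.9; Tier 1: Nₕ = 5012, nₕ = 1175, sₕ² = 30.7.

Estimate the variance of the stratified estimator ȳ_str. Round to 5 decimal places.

0.19816

Var(ȳ_str) = Σₕ Wₕ²(1 − fₕ)sₕ²/nₕ with Wₕ = Nₕ/N, N = 13275.
Tier 2: Wₕ = 0.62244821; term = 0.62244821²·(1 − 0.01113397)·46.9/92 = 0.195312.
Tier 1: Wₕ = 0.37755179; term = 0.37755179²·(1 − 0.23443735)·30.7/1175 = 0.0028512435.
Sum = 0.19816324.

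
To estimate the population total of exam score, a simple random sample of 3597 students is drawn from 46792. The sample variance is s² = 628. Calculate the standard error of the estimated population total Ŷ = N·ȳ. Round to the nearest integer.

18785

Var(Ŷ) = N²·Var(ȳ) = N²·(1 − n/N)·s²/n.
f = 3597/46792 = 0.07687211; Var(ȳ) = 0.92312789·628/3597 = 0.16116884.
Var(Ŷ) = 46792² · 0.16116884 = 3.5287777 × 10^8.
SE(Ŷ) = √(3.5287777 × 10^8) = 18785.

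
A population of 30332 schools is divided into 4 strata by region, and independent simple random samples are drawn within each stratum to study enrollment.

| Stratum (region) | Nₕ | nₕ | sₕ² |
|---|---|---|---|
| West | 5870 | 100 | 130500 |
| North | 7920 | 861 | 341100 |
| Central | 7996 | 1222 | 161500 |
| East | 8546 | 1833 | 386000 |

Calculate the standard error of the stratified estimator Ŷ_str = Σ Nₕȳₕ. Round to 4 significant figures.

292600

Var(Ŷ_str) = Σₕ Nₕ²(1 − fₕ)sₕ²/nₕ.
West: 5870²·(1 − 100/5870)·130500/100 = 4.420022 × 10^10.
North: 7920²·(1 − 861/7920)·341100/861 = 2.2148633 × 10^10.
Central: 7996²·(1 − 1222/7996)·161500/1222 = 7.158455 × 10^9.
East: 8546²·(1 − 1833/8546)·386000/1833 = 1.2081041 × 10^10.
Sum = 8.5588349 × 10^10.
SE = √(8.5588349 × 10^10) = 292600.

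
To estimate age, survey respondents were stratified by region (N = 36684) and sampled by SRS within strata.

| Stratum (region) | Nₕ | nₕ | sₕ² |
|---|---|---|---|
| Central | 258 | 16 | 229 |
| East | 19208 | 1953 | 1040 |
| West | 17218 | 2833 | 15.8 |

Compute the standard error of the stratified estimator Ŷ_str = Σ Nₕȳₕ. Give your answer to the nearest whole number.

Var(Ŷ_str) = Σₕ Nₕ²(1 − fₕ)sₕ²/nₕ.
Central: 258²·(1 − 16/258)·229/16 = 893615.25.
East: 19208²·(1 − 1953/19208)·1040/1953 = 1.7649329 × 10^8.
West: 17218²·(1 − 2833/17218)·15.8/2833 = 1.3813479 × 10^6.
Sum = 1.7876825 × 10^8.
SE = √(1.7876825 × 10^8) = 13370.

13370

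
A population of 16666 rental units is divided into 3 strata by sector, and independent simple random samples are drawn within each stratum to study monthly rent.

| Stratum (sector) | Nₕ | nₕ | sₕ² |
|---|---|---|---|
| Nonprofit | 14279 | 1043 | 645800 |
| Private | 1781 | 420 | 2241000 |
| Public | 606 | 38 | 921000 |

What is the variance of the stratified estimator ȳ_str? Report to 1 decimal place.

497.9

Var(ȳ_str) = Σₕ Wₕ²(1 − fₕ)sₕ²/nₕ with Wₕ = Nₕ/N, N = 16666.
Nonprofit: Wₕ = 0.85677427; term = 0.85677427²·(1 − 0.07304433)·645800/1043 = 421.31365.
Private: Wₕ = 0.10686427; term = 0.10686427²·(1 − 0.23582257)·2241000/420 = 46.564169.
Public: Wₕ = 0.03636145; term = 0.03636145²·(1 − 0.06270627)·921000/38 = 30.035457.
Sum = 497.91328.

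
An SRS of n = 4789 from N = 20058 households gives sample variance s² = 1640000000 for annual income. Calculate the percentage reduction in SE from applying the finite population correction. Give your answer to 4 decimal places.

f = n/N = 4789/20058 = 0.23875760.
SE_no-fpc = √(s²/n) = 585.19352; SE_fpc = √((1−f)s²/n) = 510.5767.
Ratio = √(1−f) = 0.87249206. Reduction = 100·(1 − 0.87249206) = 12.7508%.

12.7508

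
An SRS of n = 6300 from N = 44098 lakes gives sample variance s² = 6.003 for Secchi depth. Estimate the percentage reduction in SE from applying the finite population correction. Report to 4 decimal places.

f = n/N = 6300/44098 = 0.14286362.
SE_no-fpc = √(s²/n) = 0.030868384; SE_fpc = √((1−f)s²/n) = 0.028578463.
Ratio = √(1−f) = 0.92581660. Reduction = 100·(1 − 0.92581660) = 7.4183%.

7.4183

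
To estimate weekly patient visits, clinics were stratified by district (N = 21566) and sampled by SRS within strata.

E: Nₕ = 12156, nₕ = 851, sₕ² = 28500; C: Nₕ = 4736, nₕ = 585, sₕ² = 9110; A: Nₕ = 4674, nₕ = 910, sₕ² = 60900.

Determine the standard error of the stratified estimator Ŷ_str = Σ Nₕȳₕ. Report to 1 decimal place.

Var(Ŷ_str) = Σₕ Nₕ²(1 − fₕ)sₕ²/nₕ.
E: 12156²·(1 − 851/12156)·28500/851 = 4.6023173 × 10^9.
C: 4736²·(1 − 585/4736)·9110/585 = 3.0614484 × 10^8.
A: 4674²·(1 − 910/4674)·60900/910 = 1.1773734 × 10^9.
Sum = 6.0858355 × 10^9.
SE = √(6.0858355 × 10^9) = 78011.8.

78011.8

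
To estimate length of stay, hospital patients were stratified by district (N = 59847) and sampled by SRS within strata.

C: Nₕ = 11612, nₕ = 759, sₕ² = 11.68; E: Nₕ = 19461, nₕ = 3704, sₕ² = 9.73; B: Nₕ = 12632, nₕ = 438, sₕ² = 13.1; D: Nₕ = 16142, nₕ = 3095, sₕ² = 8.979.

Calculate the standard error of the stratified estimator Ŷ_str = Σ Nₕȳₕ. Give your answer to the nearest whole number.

2822

Var(Ŷ_str) = Σₕ Nₕ²(1 − fₕ)sₕ²/nₕ.
C: 11612²·(1 − 759/11612)·11.68/759 = 1.9393576 × 10^6.
E: 19461²·(1 − 3704/19461)·9.73/3704 = 805527.83.
B: 12632²·(1 − 438/12632)·13.1/438 = 4.6069712 × 10^6.
D: 16142²·(1 − 3095/16142)·8.979/3095 = 610991.72.
Sum = 7.9628484 × 10^6.
SE = √(7.9628484 × 10^6) = 2822.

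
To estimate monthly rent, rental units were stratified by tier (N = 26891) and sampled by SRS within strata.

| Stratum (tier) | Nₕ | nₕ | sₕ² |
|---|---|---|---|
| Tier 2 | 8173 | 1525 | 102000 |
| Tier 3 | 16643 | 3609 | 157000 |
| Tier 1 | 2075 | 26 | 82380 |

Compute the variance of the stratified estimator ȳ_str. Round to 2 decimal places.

Var(ȳ_str) = Σₕ Wₕ²(1 − fₕ)sₕ²/nₕ with Wₕ = Nₕ/N, N = 26891.
Tier 2: Wₕ = 0.30393068; term = 0.30393068²·(1 − 0.18658999)·102000/1525 = 5.0256117.
Tier 3: Wₕ = 0.61890595; term = 0.61890595²·(1 − 0.21684792)·157000/3609 = 13.04993.
Tier 1: Wₕ = 0.07716336; term = 0.07716336²·(1 − 0.01253012)·82380/26 = 18.629217.
Sum = 36.704759.

36.70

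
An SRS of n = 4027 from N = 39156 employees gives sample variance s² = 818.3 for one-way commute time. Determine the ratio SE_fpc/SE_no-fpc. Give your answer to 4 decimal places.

0.9472

f = n/N = 4027/39156 = 0.10284503.
SE_no-fpc = √(s²/n) = 0.45078085; SE_fpc = √((1−f)s²/n) = 0.4269718.
Ratio = √(1−f) = 0.94718265.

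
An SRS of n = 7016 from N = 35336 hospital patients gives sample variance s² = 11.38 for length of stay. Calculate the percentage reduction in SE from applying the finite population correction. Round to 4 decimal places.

10.4763

f = n/N = 7016/35336 = 0.19855105.
SE_no-fpc = √(s²/n) = 0.040274146; SE_fpc = √((1−f)s²/n) = 0.036054898.
Ratio = √(1−f) = 0.89523681. Reduction = 100·(1 − 0.89523681) = 10.4763%.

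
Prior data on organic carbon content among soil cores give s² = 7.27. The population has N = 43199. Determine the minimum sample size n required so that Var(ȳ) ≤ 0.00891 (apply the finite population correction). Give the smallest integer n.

Without fpc, n₀ = s²/D = 7.27/0.00891 = 815.9371.
With fpc, (1 − n/N)·s²/n ≤ D requires n ≥ n₀/(1 + n₀/N) = 815.9371/(1 + 815.9371/43199) = 800.8115.
Rounding up, n = 801.

801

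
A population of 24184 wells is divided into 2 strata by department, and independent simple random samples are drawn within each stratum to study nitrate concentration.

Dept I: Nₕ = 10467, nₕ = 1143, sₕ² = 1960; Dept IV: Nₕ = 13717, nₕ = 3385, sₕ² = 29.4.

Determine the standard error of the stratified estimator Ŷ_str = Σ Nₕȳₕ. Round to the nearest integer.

12984

Var(Ŷ_str) = Σₕ Nₕ²(1 − fₕ)sₕ²/nₕ.
Dept I: 10467²·(1 − 1143/10467)·1960/1143 = 1.6735332 × 10^8.
Dept IV: 13717²·(1 − 3385/13717)·29.4/3385 = 1.2309267 × 10^6.
Sum = 1.6858425 × 10^8.
SE = √(1.6858425 × 10^8) = 12984.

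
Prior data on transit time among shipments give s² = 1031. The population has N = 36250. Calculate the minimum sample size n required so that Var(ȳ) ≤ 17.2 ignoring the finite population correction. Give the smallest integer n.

60

Without fpc, n₀ = s²/D = 1031/17.2 = 59.9419.
Rounding up, n = 60.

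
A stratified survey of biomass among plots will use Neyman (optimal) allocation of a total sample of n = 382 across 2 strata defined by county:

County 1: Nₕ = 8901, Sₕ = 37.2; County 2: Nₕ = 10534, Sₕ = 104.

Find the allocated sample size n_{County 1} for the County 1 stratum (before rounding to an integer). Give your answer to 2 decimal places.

88.66

Neyman allocation: nₕ = n·NₕSₕ / Σⱼ NⱼSⱼ.
Σ NⱼSⱼ = 8901·37.2 + 10534·104 = 1.4266532 × 10^6.
n_{County 1} = 382·8901·37.2 / (1.4266532 × 10^6) = 88.66.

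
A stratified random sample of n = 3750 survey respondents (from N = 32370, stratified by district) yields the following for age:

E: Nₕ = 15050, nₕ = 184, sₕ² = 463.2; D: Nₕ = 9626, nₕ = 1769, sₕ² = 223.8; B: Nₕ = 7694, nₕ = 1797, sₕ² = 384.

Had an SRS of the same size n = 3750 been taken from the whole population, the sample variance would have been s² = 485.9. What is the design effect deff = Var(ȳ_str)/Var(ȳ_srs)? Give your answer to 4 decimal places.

4.8524

Var(ȳ_str) = Σ Wₕ²(1−fₕ)sₕ²/nₕ with Wₕ = Nₕ/32370:
  E: (15050/32370)²·(1−184/15050)·463.2/184 = 0.53752165
  D: (9626/32370)²·(1−1769/9626)·223.8/1769 = 0.0091316543
  B: (7694/32370)²·(1−1797/7694)·384/1797 = 0.009252968
  → Var(ȳ_str) = 0.55590627.
Var(ȳ_srs) = (1 − 3750/32370)·485.9/3750 = 0.11456252.
deff = 0.55590627 / 0.11456252 = 4.8524.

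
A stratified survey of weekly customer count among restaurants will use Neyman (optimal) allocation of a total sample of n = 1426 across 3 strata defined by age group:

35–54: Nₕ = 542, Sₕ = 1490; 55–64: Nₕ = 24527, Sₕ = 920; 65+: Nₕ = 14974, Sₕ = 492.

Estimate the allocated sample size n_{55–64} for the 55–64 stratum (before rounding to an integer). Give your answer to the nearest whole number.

1047

Neyman allocation: nₕ = n·NₕSₕ / Σⱼ NⱼSⱼ.
Σ NⱼSⱼ = 542·1490 + 24527·920 + 14974·492 = 3.0739628 × 10^7.
n_{55–64} = 1426·24527·920 / (3.0739628 × 10^7) = 1047.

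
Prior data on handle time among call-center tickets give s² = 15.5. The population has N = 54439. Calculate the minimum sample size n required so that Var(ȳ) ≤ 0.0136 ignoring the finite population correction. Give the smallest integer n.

Without fpc, n₀ = s²/D = 15.5/0.0136 = 1139.7059.
Rounding up, n = 1140.

1140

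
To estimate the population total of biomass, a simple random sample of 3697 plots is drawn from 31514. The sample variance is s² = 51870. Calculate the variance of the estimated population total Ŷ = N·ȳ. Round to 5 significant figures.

Var(Ŷ) = N²·Var(ȳ) = N²·(1 − n/N)·s²/n.
f = 3697/31514 = 0.11731294; Var(ȳ) = 0.88268706·51870/3697 = 12.38436.
Var(Ŷ) = 31514² · 12.38436 = 1.2299307 × 10^10.

1.2299 × 10^10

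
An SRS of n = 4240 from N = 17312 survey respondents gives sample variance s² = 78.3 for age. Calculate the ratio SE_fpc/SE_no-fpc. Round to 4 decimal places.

0.8690

f = n/N = 4240/17312 = 0.24491682.
SE_no-fpc = √(s²/n) = 0.13589327; SE_fpc = √((1−f)s²/n) = 0.11808517.
Ratio = √(1−f) = 0.86895522.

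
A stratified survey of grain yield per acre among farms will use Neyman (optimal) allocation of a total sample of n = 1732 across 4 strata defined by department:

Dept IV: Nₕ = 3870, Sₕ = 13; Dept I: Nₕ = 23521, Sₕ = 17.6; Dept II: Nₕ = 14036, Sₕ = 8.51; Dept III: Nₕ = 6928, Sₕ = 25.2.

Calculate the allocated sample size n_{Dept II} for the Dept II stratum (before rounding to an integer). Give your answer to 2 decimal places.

Neyman allocation: nₕ = n·NₕSₕ / Σⱼ NⱼSⱼ.
Σ NⱼSⱼ = 3870·13 + 23521·17.6 + 14036·8.51 + 6928·25.2 = 758311.56.
n_{Dept II} = 1732·14036·8.51 / 758311.56 = 272.82.

272.82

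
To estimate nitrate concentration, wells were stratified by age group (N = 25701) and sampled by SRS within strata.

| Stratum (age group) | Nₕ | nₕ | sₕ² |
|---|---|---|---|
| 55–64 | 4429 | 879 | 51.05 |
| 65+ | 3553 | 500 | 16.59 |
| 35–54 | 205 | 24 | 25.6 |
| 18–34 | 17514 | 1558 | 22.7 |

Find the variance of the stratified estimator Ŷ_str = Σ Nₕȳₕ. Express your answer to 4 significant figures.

5.384 × 10^6

Var(Ŷ_str) = Σₕ Nₕ²(1 − fₕ)sₕ²/nₕ.
55–64: 4429²·(1 − 879/4429)·51.05/879 = 913147.44.
65+: 3553²·(1 − 500/3553)·16.59/500 = 359913.71.
35–54: 205²·(1 − 24/205)·25.6/24 = 39578.667.
18–34: 17514²·(1 − 1558/17514)·22.7/1558 = 4.071625 × 10^6.
Sum = 5.3842648 × 10^6.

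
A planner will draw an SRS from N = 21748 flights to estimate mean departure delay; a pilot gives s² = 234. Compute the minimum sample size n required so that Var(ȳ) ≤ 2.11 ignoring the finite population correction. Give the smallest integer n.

111

Without fpc, n₀ = s²/D = 234/2.11 = 110.9005.
Rounding up, n = 111.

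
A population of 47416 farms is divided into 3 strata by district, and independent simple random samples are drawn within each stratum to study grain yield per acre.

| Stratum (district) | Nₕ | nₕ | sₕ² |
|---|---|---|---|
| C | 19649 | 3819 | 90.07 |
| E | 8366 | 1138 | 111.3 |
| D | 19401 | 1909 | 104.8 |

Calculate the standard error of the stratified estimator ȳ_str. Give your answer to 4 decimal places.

0.1191

Var(ȳ_str) = Σₕ Wₕ²(1 − fₕ)sₕ²/nₕ with Wₕ = Nₕ/N, N = 47416.
C: Wₕ = 0.41439598; term = 0.41439598²·(1 − 0.19436104)·90.07/3819 = 0.0032628871.
E: Wₕ = 0.17643833; term = 0.17643833²·(1 − 0.13602678)·111.3/1138 = 0.0026305047.
D: Wₕ = 0.40916568; term = 0.40916568²·(1 − 0.09839699)·104.8/1909 = 0.0082864614.
Sum = 0.014179853.
SE = √(0.014179853) = 0.1191.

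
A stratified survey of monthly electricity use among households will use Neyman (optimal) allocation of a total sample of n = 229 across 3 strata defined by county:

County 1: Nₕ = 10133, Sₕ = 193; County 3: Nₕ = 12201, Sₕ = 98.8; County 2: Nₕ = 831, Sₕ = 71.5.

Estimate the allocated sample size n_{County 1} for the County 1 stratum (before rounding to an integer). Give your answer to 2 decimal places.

Neyman allocation: nₕ = n·NₕSₕ / Σⱼ NⱼSⱼ.
Σ NⱼSⱼ = 10133·193 + 12201·98.8 + 831·71.5 = 3.2205443 × 10^6.
n_{County 1} = 229·10133·193 / (3.2205443 × 10^6) = 139.06.

139.06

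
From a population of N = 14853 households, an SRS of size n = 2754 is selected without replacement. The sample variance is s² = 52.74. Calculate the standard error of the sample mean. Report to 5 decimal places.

0.12490

Under SRS without replacement, Var(ȳ) = (1 − f)·s²/n with f = n/N = 2754/14853 = 0.18541709.
Var(ȳ) = (1 − 0.18541709)·52.74/2754 = 0.81458291·0.019150327 = 0.015599529.
SE(ȳ) = √(0.015599529) = 0.12490.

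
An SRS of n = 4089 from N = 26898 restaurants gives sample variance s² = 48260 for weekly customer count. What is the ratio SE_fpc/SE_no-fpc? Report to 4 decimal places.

f = n/N = 4089/26898 = 0.15201874.
SE_no-fpc = √(s²/n) = 3.4354616; SE_fpc = √((1−f)s²/n) = 3.1635757.
Ratio = √(1−f) = 0.92085898.

0.9209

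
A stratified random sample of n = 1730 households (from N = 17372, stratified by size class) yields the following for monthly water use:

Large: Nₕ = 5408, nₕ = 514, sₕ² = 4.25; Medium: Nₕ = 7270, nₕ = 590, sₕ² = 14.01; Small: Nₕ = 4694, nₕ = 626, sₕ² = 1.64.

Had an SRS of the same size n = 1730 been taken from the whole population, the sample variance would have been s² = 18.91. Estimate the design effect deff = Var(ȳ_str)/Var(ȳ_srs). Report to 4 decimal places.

Var(ȳ_str) = Σ Wₕ²(1−fₕ)sₕ²/nₕ with Wₕ = Nₕ/17372:
  Large: (5408/17372)²·(1−514/5408)·4.25/514 = 7.2514827 × 10^-4
  Medium: (7270/17372)²·(1−590/7270)·14.01/590 = 0.0038211788
  Small: (4694/17372)²·(1−626/4694)·1.64/626 = 1.6576541 × 10^-4
  → Var(ȳ_str) = 0.0047120925.
Var(ȳ_srs) = (1 − 1730/17372)·18.91/1730 = 0.0098421026.
deff = 0.0047120925 / 0.0098421026 = 0.4788.

0.4788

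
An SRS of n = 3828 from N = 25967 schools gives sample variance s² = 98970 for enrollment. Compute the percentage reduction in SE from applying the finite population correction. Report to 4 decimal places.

f = n/N = 3828/25967 = 0.14741788.
SE_no-fpc = √(s²/n) = 5.0847057; SE_fpc = √((1−f)s²/n) = 4.694982.
Ratio = √(1−f) = 0.92335374. Reduction = 100·(1 − 0.92335374) = 7.6646%.

7.6646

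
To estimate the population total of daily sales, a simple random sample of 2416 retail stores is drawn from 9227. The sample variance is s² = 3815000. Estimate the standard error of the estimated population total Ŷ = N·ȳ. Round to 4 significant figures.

315000

Var(Ŷ) = N²·Var(ȳ) = N²·(1 − n/N)·s²/n.
f = 2416/9227 = 0.26184025; Var(ȳ) = 0.73815975·3815000/2416 = 1165.5958.
Var(Ŷ) = 9227² · 1165.5958 = 9.9235946 × 10^10.
SE(Ŷ) = √(9.9235946 × 10^10) = 315000.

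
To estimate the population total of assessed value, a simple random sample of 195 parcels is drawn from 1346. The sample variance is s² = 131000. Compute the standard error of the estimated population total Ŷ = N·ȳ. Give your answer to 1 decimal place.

Var(Ŷ) = N²·Var(ȳ) = N²·(1 − n/N)·s²/n.
f = 195/1346 = 0.14487370; Var(ȳ) = 0.85512630·131000/195 = 574.46946.
Var(Ŷ) = 1346² · 574.46946 = 1.0407755 × 10^9.
SE(Ŷ) = √(1.0407755 × 10^9) = 32261.1.

32261.1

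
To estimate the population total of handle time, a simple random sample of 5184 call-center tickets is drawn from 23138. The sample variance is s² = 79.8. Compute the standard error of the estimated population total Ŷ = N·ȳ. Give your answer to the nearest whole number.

Var(Ŷ) = N²·Var(ȳ) = N²·(1 − n/N)·s²/n.
f = 5184/23138 = 0.22404702; Var(ȳ) = 0.77595298·79.8/5184 = 0.011944647.
Var(Ŷ) = 23138² · 0.011944647 = 6.3947704 × 10^6.
SE(Ŷ) = √(6.3947704 × 10^6) = 2529.

2529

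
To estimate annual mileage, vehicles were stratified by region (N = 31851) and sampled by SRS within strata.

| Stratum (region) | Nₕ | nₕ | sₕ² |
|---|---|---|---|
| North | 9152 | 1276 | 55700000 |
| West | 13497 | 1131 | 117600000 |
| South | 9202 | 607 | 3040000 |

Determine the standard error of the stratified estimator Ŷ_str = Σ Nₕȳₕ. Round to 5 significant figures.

Var(Ŷ_str) = Σₕ Nₕ²(1 − fₕ)sₕ²/nₕ.
North: 9152²·(1 − 1276/9152)·55700000/1276 = 3.1464892 × 10^12.
West: 13497²·(1 − 1131/13497)·117600000/1131 = 1.7354464 × 10^13.
South: 9202²·(1 − 607/9202)·3040000/607 = 3.9610744 × 10^11.
Sum = 2.0897061 × 10^13.
SE = √(2.0897061 × 10^13) = 4.5713 × 10^6.

4.5713 × 10^6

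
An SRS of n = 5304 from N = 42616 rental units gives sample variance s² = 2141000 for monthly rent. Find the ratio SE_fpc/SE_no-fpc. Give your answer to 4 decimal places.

f = n/N = 5304/42616 = 0.12446030.
SE_no-fpc = √(s²/n) = 20.091232; SE_fpc = √((1−f)s²/n) = 18.799422.
Ratio = √(1−f) = 0.93570279.

0.9357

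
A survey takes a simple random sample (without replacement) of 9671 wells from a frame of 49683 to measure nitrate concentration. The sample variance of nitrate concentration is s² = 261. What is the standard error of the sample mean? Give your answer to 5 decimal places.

0.14743

Under SRS without replacement, Var(ȳ) = (1 − f)·s²/n with f = n/N = 9671/49683 = 0.19465411.
Var(ȳ) = (1 − 0.19465411)·261/9671 = 0.80534589·0.026987902 = 0.021734596.
SE(ȳ) = √(0.021734596) = 0.14743.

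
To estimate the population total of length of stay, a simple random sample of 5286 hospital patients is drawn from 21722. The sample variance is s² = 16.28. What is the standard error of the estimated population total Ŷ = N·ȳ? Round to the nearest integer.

Var(Ŷ) = N²·Var(ȳ) = N²·(1 − n/N)·s²/n.
f = 5286/21722 = 0.24334776; Var(ȳ) = 0.75665224·16.28/5286 = 0.0023303629.
Var(Ŷ) = 21722² · 0.0023303629 = 1.0995707 × 10^6.
SE(Ŷ) = √(1.0995707 × 10^6) = 1049.

1049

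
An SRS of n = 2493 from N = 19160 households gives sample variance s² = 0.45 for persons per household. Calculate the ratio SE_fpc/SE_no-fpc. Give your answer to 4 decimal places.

0.9327

f = n/N = 2493/19160 = 0.13011482.
SE_no-fpc = √(s²/n) = 0.01343523; SE_fpc = √((1−f)s²/n) = 0.012530722.
Ratio = √(1−f) = 0.93267635.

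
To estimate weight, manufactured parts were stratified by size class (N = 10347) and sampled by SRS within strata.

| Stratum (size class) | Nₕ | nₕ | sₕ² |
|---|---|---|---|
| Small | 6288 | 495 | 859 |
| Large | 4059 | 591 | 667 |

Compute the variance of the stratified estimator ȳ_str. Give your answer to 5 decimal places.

0.73883

Var(ȳ_str) = Σₕ Wₕ²(1 − fₕ)sₕ²/nₕ with Wₕ = Nₕ/N, N = 10347.
Small: Wₕ = 0.60771238; term = 0.60771238²·(1 − 0.07872137)·859/495 = 0.59043913.
Large: Wₕ = 0.39228762; term = 0.39228762²·(1 − 0.14560237)·667/591 = 0.14839101.
Sum = 0.73883014.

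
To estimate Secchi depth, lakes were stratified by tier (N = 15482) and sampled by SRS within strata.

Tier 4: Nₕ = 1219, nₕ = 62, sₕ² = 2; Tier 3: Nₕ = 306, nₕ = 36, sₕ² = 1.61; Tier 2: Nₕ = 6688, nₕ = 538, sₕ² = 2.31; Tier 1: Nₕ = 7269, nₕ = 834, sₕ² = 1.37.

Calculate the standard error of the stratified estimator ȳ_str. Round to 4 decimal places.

0.0355

Var(ȳ_str) = Σₕ Wₕ²(1 − fₕ)sₕ²/nₕ with Wₕ = Nₕ/N, N = 15482.
Tier 4: Wₕ = 0.07873660; term = 0.07873660²·(1 − 0.05086136)·2/62 = 1.8981094 × 10^-4.
Tier 3: Wₕ = 0.01976489; term = 0.01976489²·(1 − 0.11764706)·1.61/36 = 1.5415387 × 10^-5.
Tier 2: Wₕ = 0.43198553; term = 0.43198553²·(1 − 0.08044258)·2.31/538 = 7.3679549 × 10^-4.
Tier 1: Wₕ = 0.46951298; term = 0.46951298²·(1 − 0.11473380)·1.37/834 = 3.2057054 × 10^-4.
Sum = 0.0012625924.
SE = √(0.0012625924) = 0.0355.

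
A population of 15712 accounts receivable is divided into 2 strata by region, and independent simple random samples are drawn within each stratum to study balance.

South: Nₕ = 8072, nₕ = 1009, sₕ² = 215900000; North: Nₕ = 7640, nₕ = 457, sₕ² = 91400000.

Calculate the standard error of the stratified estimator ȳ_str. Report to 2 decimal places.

306.39

Var(ȳ_str) = Σₕ Wₕ²(1 − fₕ)sₕ²/nₕ with Wₕ = Nₕ/N, N = 15712.
South: Wₕ = 0.51374745; term = 0.51374745²·(1 − 0.12500000)·215900000/1009 = 49416.149.
North: Wₕ = 0.48625255; term = 0.48625255²·(1 − 0.05981675)·91400000/457 = 44459.675.
Sum = 93875.824.
SE = √(93875.824) = 306.39.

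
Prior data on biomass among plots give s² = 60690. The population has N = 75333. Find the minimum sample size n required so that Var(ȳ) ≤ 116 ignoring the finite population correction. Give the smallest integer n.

524

Without fpc, n₀ = s²/D = 60690/116 = 523.1897.
Rounding up, n = 524.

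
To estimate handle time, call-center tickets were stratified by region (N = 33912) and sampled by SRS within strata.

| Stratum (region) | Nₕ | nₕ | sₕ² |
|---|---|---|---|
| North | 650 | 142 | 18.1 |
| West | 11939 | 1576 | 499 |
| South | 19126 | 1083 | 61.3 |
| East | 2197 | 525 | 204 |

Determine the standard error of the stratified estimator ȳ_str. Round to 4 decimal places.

Var(ȳ_str) = Σₕ Wₕ²(1 − fₕ)sₕ²/nₕ with Wₕ = Nₕ/N, N = 33912.
North: Wₕ = 0.01916726; term = 0.01916726²·(1 − 0.21846154)·18.1/142 = 3.6598265 × 10^-5.
West: Wₕ = 0.35205827; term = 0.35205827²·(1 − 0.13200436)·499/1576 = 0.034063634.
South: Wₕ = 0.56398915; term = 0.56398915²·(1 − 0.05662449)·61.3/1083 = 0.016984709.
East: Wₕ = 0.06478533; term = 0.06478533²·(1 − 0.23896222)·204/525 = 0.0012411675.
Sum = 0.052326109.
SE = √(0.052326109) = 0.2287.

0.2287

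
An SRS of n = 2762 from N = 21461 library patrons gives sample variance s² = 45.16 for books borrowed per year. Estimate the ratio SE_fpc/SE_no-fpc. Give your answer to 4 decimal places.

f = n/N = 2762/21461 = 0.12869857.
SE_no-fpc = √(s²/n) = 0.12786896; SE_fpc = √((1−f)s²/n) = 0.1193574.
Ratio = √(1−f) = 0.93343528.

0.9334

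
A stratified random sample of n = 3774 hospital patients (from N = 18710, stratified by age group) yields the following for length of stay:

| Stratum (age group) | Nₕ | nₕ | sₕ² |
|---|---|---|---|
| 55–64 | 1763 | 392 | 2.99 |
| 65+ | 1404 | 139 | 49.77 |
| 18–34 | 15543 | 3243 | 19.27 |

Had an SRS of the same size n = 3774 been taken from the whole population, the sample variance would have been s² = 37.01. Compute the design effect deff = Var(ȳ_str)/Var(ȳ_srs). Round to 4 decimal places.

0.6533

Var(ȳ_str) = Σ Wₕ²(1−fₕ)sₕ²/nₕ with Wₕ = Nₕ/18710:
  55–64: (1763/18710)²·(1−392/1763)·2.99/392 = 5.2665634 × 10^-5
  65+: (1404/18710)²·(1−139/1404)·49.77/139 = 0.001816615
  18–34: (15543/18710)²·(1−3243/15543)·19.27/3243 = 0.003245093
  → Var(ȳ_str) = 0.0051143736.
Var(ȳ_srs) = (1 − 3774/18710)·37.01/3774 = 0.0078284847.
deff = 0.0051143736 / 0.0078284847 = 0.6533.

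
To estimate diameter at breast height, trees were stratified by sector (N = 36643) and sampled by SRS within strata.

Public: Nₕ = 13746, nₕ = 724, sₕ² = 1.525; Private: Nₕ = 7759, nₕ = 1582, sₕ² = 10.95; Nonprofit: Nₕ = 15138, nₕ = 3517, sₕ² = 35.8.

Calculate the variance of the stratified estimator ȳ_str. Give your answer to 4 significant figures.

0.001862

Var(ȳ_str) = Σₕ Wₕ²(1 − fₕ)sₕ²/nₕ with Wₕ = Nₕ/N, N = 36643.
Public: Wₕ = 0.37513304; term = 0.37513304²·(1 − 0.05266987)·1.525/724 = 2.8080398 × 10^-4.
Private: Wₕ = 0.21174576; term = 0.21174576²·(1 − 0.20389225)·10.95/1582 = 2.470637 × 10^-4.
Nonprofit: Wₕ = 0.41312120; term = 0.41312120²·(1 − 0.23232924)·35.8/3517 = 0.0013336461.
Sum = 0.0018615138.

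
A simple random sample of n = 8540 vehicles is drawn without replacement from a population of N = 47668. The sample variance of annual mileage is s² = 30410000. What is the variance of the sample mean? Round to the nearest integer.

2923

Under SRS without replacement, Var(ȳ) = (1 − f)·s²/n with f = n/N = 8540/47668 = 0.17915583.
Var(ȳ) = (1 − 0.17915583)·30410000/8540 = 0.82084417·3560.8899 = 2922.9357.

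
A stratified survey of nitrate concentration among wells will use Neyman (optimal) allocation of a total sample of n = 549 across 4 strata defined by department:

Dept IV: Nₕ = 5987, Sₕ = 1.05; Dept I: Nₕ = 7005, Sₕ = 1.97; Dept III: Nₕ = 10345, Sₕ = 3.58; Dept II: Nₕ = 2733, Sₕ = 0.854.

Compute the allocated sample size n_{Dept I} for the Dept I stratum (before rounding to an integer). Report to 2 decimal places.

127.43

Neyman allocation: nₕ = n·NₕSₕ / Σⱼ NⱼSⱼ.
Σ NⱼSⱼ = 5987·1.05 + 7005·1.97 + 10345·3.58 + 2733·0.854 = 59455.282.
n_{Dept I} = 549·7005·1.97 / 59455.282 = 127.43.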